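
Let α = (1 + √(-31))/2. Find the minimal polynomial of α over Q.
m_α(x) = x^2 - x + 8

From 2α - 1 = √(-31), squaring gives (2α - 1)^2 = -31, i.e. 4α^2 - 4α + 1 = -31, so α^2 - α + (1 + 31)/4 = 0. Since -31 ≡ 1 (mod 4), (1 + 31)/4 = 8 ∈ Z. The polynomial x^2 - x + 8 has discriminant 1 - 4·(8) = -31, which is not a perfect square in Q (d = -31 is squarefree and ≠ 1), so x^2 - x + 8 is irreducible over Q. It is the minimal polynomial of α.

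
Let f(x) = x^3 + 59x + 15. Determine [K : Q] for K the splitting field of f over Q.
[K : Q] = 6

By the rational root test, any rational root of the monic integer polynomial f(x) = x^3 + 59x + 15 must be an integer dividing the constant term 15, i.e. one of ±{1, 3, 5, 15}. Evaluating: f(1) = 75, f(-1) = -45, f(3) = 219, f(-3) = -189, f(5) = 435, f(-5) = -405, f(15) = 4275, f(-15) = -4245; none is 0, so f has no rational root and is therefore irreducible over Q (a cubic with no linear factor over a field is irreducible). For an irreducible cubic, the Galois group is A_3 or S_3 according as the discriminant disc(f) = -4a^3 - 27b^2 = -4·(59)^3 - 27·(15)^2 = -827591 is or is not a square in Q. Here disc(f) = -827591 is not a perfect square in Q, so the Galois group of f over Q is not contained in A_3 and must be all of S_3. The splitting field has degree |S_3| = 6 over Q, so [K : Q] = 6.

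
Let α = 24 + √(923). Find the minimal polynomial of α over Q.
m_α(x) = x^2 - 48x - 347

From α - 24 = √(923), squaring gives (α - 24)^2 = 923, i.e. α^2 - 48α + 576 = 923, so α^2 - 48α - 347 = 0. The discriminant of x^2 - 48x - 347 is (-48)^2 - 4·(-347) = 2304 + 1388 = 3692, and 4·(923) is not a perfect square in Q since 923 is squarefree and ≠ 1. Hence x^2 - 48x - 347 is irreducible over Q and is the minimal polynomial of α.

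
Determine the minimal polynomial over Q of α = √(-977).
m_α(x) = x^2 + 977

α satisfies α^2 + 977 = 0, so x^2 + 977 annihilates α. Since d = -977 is squarefree and ≠ 1, it is not a perfect square in Q, so x^2 + 977 has no rational root and is therefore irreducible over Q (a degree-2 polynomial over a field is irreducible iff it has no root). Hence m_α(x) = x^2 + 977.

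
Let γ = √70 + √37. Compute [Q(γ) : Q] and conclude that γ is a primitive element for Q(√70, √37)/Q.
[Q(γ) : Q] = 4 (equivalently, Q(γ) = Q(√70, √37))

Obviously Q(γ) ⊆ Q(√70, √37), and [Q(√70, √37):Q] = 4 (since 70, 37 are distinct squarefree integers > 1 with 2590 not a perfect square). To show equality we compute the minimal polynomial of γ. From γ = √70 + √37: γ^2 = 70 + 2√(2590) + 37 = 107 + 2√(2590), so γ^2 - 107 = 2√(2590); squaring, (γ^2 - 107)^2 = 4·2590, i.e. γ^4 - 214γ^2 + 11449 - 10360 = 0, i.e. γ^4 - 214γ^2 + 1089 = 0. So γ is a root of x^4 - 214x^2 + 1089. This polynomial is irreducible over Q: it has no rational root (each ±√70 ± √37 is irrational), and any factorization into two quadratics over Q would force √(2590) ∈ Q (pairing opposite roots) or √70, √37 ∈ Q (other pairings), all impossible. Hence [Q(γ):Q] = 4 = [Q(√70, √37):Q], so Q(γ) = Q(√70, √37).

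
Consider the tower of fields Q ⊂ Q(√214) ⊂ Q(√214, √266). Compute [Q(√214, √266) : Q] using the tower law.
[Q(√214, √266) : Q] = 4

[Q(√214):Q] = 2 (min poly x^2 - 214, irreducible since 214 is squarefree > 1). For the top step, suppose √266 ∈ Q(√214), say √266 = c + d√214 with c, d ∈ Q. Squaring: 266 = c^2 + 214d^2 + 2cd√214. Since √214 ∉ Q this forces 2cd = 0. If d = 0 then √266 = c ∈ Q, contradicting 266 squarefree > 1. If c = 0 then 266 = 214d^2, so 214·266 = (214d)^2 is a perfect square in Q — but 214·266 = 56924 is not a perfect square (since 214 and 266 are distinct squarefree integers). Contradiction. Hence √266 ∉ Q(√214), so x^2 - 266 stays irreducible over Q(√214) and [Q(√214, √266) : Q(√214)] = 2. By the tower law, [Q(√214, √266) : Q] = 2 · 2 = 4.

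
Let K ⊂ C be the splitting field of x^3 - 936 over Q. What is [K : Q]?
[K : Q] = 6

The roots of x^3 - 936 are ∛936, ω∛936, ω^2∛936 where ω = e^(2πi/3) is a primitive cube root of unity, so K = Q(∛936, ω). Now [Q(∛936):Q] = 3 (since 936 is not a perfect cube, x^3 - 936 is irreducible) and [Q(ω):Q] = 2. Both 2 and 3 divide [K:Q], and [K:Q] ≤ 3·2 = 6, so [K:Q] = 6. (Equivalently: Q(∛936) ⊂ R but ω ∉ R, so [K : Q(∛936)] = 2.)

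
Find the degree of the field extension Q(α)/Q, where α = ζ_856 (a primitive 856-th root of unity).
[Q(α):Q] = 424

The minimal polynomial of ζ_856 over Q is the 856-th cyclotomic polynomial Φ_856(x), which is irreducible over Q and has degree φ(856) = 424. Hence [Q(α):Q] = φ(856) = 424.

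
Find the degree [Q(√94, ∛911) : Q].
[Q(√94, ∛911) : Q] = 6

Let L = Q(√94, ∛911). Since Q(√94) ⊂ L and [Q(√94):Q] = 2, the tower law gives 2 | [L:Q]. Likewise Q(∛911) ⊂ L with [Q(∛911):Q] = 3 (because 911 is not a perfect cube), so 3 | [L:Q]. As gcd(2,3) = 1, [L:Q] is divisible by 6. Conversely L is generated over Q by √94 and ∛911, so [L:Q] ≤ 2·3 = 6. Therefore [Q(√94, ∛911) : Q] = 6.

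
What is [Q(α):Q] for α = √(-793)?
[Q(α):Q] = 2

[Q(α):Q] equals the degree of the minimal polynomial of α. Here α^2 = -793 and x^2 + 793 is irreducible (d = -793 is squarefree, ≠ 1, hence not a square), so deg(m_α) = 2. Thus [Q(α):Q] = 2.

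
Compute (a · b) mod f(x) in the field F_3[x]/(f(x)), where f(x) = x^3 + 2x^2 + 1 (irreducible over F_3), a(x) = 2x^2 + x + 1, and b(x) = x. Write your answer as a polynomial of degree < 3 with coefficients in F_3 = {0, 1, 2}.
a · b ≡ x + 1 (mod f(x))

Multiply in F_3[x]: a(x)·b(x) = (2x^2 + x + 1)·(x) = 2x^3 + x^2 + x. This has degree ≥ 3, so divide by f(x) over F_3: 2x^3 + x^2 + x = (2)·(x^3 + 2x^2 + 1) + (x + 1). Hence a·b ≡ x + 1 (mod f). (F_3[x]/(f) is a field with 3^3 = 27 elements since f is irreducible of degree 3.)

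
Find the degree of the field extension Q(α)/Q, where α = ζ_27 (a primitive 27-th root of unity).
[Q(α):Q] = 18

The minimal polynomial of ζ_27 over Q is the 27-th cyclotomic polynomial Φ_27(x), which is irreducible over Q and has degree φ(27) = 18. Hence [Q(α):Q] = φ(27) = 18.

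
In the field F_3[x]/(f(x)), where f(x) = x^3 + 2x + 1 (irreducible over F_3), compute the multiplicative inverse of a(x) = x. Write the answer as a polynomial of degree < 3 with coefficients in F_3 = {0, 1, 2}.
a(x)^(-1) ≡ 2x^2 + 1 (mod f(x))

Since f is irreducible over F_3, F_3[x]/(f) is a field and a(x) ≠ 0 has an inverse. Apply the extended Euclidean algorithm to f(x) and a(x) in F_3[x]: f(x) = (x^2 + 2)·a(x) + (1). The last nonzero remainder is the constant 1 = gcd(f, a) in F_3. Back-substituting through the division chain expresses 1 = s(x)·a(x) + t(x)·f(x) with s(x) ≡ 2x^2 + 1 (mod f), so a(x)^(-1) ≡ s(x) = 2x^2 + 1 (mod f). Check: (x)·(2x^2 + 1) = 2x^3 + x ≡ 1 (mod x^3 + 2x + 1).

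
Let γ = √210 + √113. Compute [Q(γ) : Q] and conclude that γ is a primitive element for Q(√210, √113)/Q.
[Q(γ) : Q] = 4 (equivalently, Q(γ) = Q(√210, √113))

Obviously Q(γ) ⊆ Q(√210, √113), and [Q(√210, √113):Q] = 4 (since 210, 113 are distinct squarefree integers > 1 with 23730 not a perfect square). To show equality we compute the minimal polynomial of γ. From γ = √210 + √113: γ^2 = 210 + 2√(23730) + 113 = 323 + 2√(23730), so γ^2 - 323 = 2√(23730); squaring, (γ^2 - 323)^2 = 4·23730, i.e. γ^4 - 646γ^2 + 104329 - 94920 = 0, i.e. γ^4 - 646γ^2 + 9409 = 0. So γ is a root of x^4 - 646x^2 + 9409. This polynomial is irreducible over Q: it has no rational root (each ±√210 ± √113 is irrational), and any factorization into two quadratics over Q would force √(23730) ∈ Q (pairing opposite roots) or √210, √113 ∈ Q (other pairings), all impossible. Hence [Q(γ):Q] = 4 = [Q(√210, √113):Q], so Q(γ) = Q(√210, √113).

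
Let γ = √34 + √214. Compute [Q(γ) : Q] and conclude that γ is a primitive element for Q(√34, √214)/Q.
[Q(γ) : Q] = 4 (equivalently, Q(γ) = Q(√34, √214))

Obviously Q(γ) ⊆ Q(√34, √214), and [Q(√34, √214):Q] = 4 (since 34, 214 are distinct squarefree integers > 1 with 7276 not a perfect square). To show equality we compute the minimal polynomial of γ. From γ = √34 + √214: γ^2 = 34 + 2√(7276) + 214 = 248 + 2√(7276), so γ^2 - 248 = 2√(7276); squaring, (γ^2 - 248)^2 = 4·7276, i.e. γ^4 - 496γ^2 + 61504 - 29104 = 0, i.e. γ^4 - 496γ^2 + 32400 = 0. So γ is a root of x^4 - 496x^2 + 32400. This polynomial is irreducible over Q: it has no rational root (each ±√34 ± √214 is irrational), and any factorization into two quadratics over Q would force √(7276) ∈ Q (pairing opposite roots) or √34, √214 ∈ Q (other pairings), all impossible. Hence [Q(γ):Q] = 4 = [Q(√34, √214):Q], so Q(γ) = Q(√34, √214).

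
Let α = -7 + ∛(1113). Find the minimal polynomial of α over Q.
m_α(x) = x^3 + 21x^2 + 147x - 770

Set β = α + 7 = ∛(1113), so β^3 = 1113. Then (α + 7)^3 - 1113 = 0, i.e. α is a root of g(x) = (x + 7)^3 - 1113 = x^3 + 21x^2 + 147x - 770. Since g(x) = h(x + 7) where h(x) = x^3 - 1113, and h is irreducible over Q (because 1113 is not a perfect cube, so h has no rational root, and a monic cubic with no rational root is irreducible), g is also irreducible (irreducibility is preserved under the substitution x → x + 7). Hence m_α(x) = x^3 + 21x^2 + 147x - 770.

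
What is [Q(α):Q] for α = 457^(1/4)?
[Q(α):Q] = 4

α is a root of x^4 - 457. By Eisenstein's criterion at the prime p = 457 (which divides the constant term 457 but p^2 = 208849 does not, since 457 is squarefree), x^4 - 457 is irreducible over Q. Hence [Q(α):Q] = 4.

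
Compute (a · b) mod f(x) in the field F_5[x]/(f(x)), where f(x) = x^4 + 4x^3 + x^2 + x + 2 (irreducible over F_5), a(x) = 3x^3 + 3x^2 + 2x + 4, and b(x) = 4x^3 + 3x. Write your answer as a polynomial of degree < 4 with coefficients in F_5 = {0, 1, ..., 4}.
a · b ≡ 3x^3 + 4x^2 + 2 (mod f(x))

Multiply in F_5[x]: a(x)·b(x) = (3x^3 + 3x^2 + 2x + 4)·(4x^3 + 3x) = 2x^6 + 2x^5 + 2x^4 + x^2 + 2x. This has degree ≥ 4, so divide by f(x) over F_5: 2x^6 + 2x^5 + 2x^4 + x^2 + 2x = (2x^2 + 4x + 4)·(x^4 + 4x^3 + x^2 + x + 2) + (3x^3 + 4x^2 + 2). Hence a·b ≡ 3x^3 + 4x^2 + 2 (mod f). (F_5[x]/(f) is a field with 5^4 = 625 elements since f is irreducible of degree 4.)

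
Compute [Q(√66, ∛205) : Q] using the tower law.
[Q(√66, ∛205) : Q] = 6

Let L = Q(√66, ∛205). Since Q(√66) ⊂ L and [Q(√66):Q] = 2, the tower law gives 2 | [L:Q]. Likewise Q(∛205) ⊂ L with [Q(∛205):Q] = 3 (because 205 is not a perfect cube), so 3 | [L:Q]. As gcd(2,3) = 1, [L:Q] is divisible by 6. Conversely L is generated over Q by √66 and ∛205, so [L:Q] ≤ 2·3 = 6. Therefore [Q(√66, ∛205) : Q] = 6.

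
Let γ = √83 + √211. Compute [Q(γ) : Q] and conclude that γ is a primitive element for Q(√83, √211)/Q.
[Q(γ) : Q] = 4 (equivalently, Q(γ) = Q(√83, √211))

Obviously Q(γ) ⊆ Q(√83, √211), and [Q(√83, √211):Q] = 4 (since 83, 211 are distinct squarefree integers > 1 with 17513 not a perfect square). To show equality we compute the minimal polynomial of γ. From γ = √83 + √211: γ^2 = 83 + 2√(17513) + 211 = 294 + 2√(17513), so γ^2 - 294 = 2√(17513); squaring, (γ^2 - 294)^2 = 4·17513, i.e. γ^4 - 588γ^2 + 86436 - 70052 = 0, i.e. γ^4 - 588γ^2 + 16384 = 0. So γ is a root of x^4 - 588x^2 + 16384. This polynomial is irreducible over Q: it has no rational root (each ±√83 ± √211 is irrational), and any factorization into two quadratics over Q would force √(17513) ∈ Q (pairing opposite roots) or √83, √211 ∈ Q (other pairings), all impossible. Hence [Q(γ):Q] = 4 = [Q(√83, √211):Q], so Q(γ) = Q(√83, √211).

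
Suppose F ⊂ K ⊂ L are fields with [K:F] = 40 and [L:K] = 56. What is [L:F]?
[L:F] = 2240

The tower law says that for any tower of field extensions F ⊂ K ⊂ L with finite degrees, [L:F] = [L:K] · [K:F]. Here this gives [L:F] = 56 · 40 = 2240.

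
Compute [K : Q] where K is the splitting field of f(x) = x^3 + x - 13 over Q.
[K : Q] = 6

By the rational root test, any rational root of the monic integer polynomial f(x) = x^3 + x - 13 must be an integer dividing the constant term -13, i.e. one of ±{1, 13}. Evaluating: f(1) = -11, f(-1) = -15, f(13) = 2197, f(-13) = -2223; none is 0, so f has no rational root and is therefore irreducible over Q (a cubic with no linear factor over a field is irreducible). For an irreducible cubic, the Galois group is A_3 or S_3 according as the discriminant disc(f) = -4a^3 - 27b^2 = -4·(1)^3 - 27·(-13)^2 = -4567 is or is not a square in Q. Here disc(f) = -4567 is not a perfect square in Q, so the Galois group of f over Q is not contained in A_3 and must be all of S_3. The splitting field has degree |S_3| = 6 over Q, so [K : Q] = 6.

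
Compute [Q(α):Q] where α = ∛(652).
[Q(α):Q] = 3

The minimal polynomial of α is x^3 - 652, irreducible over Q since 652 is not a perfect cube (so x^3 - 652 has no rational root). Hence [Q(α):Q] = deg(m_α) = 3.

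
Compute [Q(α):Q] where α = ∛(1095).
[Q(α):Q] = 3

The minimal polynomial of α is x^3 - 1095, irreducible over Q since 1095 is not a perfect cube (so x^3 - 1095 has no rational root). Hence [Q(α):Q] = deg(m_α) = 3.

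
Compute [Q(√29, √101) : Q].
[Q(√29, √101) : Q] = 4

[Q(√29):Q] = 2 (min poly x^2 - 29, irreducible since 29 is squarefree > 1). For the top step, suppose √101 ∈ Q(√29), say √101 = c + d√29 with c, d ∈ Q. Squaring: 101 = c^2 + 29d^2 + 2cd√29. Since √29 ∉ Q this forces 2cd = 0. If d = 0 then √101 = c ∈ Q, contradicting 101 squarefree > 1. If c = 0 then 101 = 29d^2, so 29·101 = (29d)^2 is a perfect square in Q — but 29·101 = 2929 is not a perfect square (since 29 and 101 are distinct squarefree integers). Contradiction. Hence √101 ∉ Q(√29), so x^2 - 101 stays irreducible over Q(√29) and [Q(√29, √101) : Q(√29)] = 2. By the tower law, [Q(√29, √101) : Q] = 2 · 2 = 4.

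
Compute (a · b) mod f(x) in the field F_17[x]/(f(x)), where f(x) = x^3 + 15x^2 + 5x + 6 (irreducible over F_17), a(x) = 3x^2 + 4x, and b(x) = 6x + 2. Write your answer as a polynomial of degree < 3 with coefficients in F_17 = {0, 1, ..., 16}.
a · b ≡ 15x^2 + 3x + 11 (mod f(x))

Multiply in F_17[x]: a(x)·b(x) = (3x^2 + 4x)·(6x + 2) = x^3 + 13x^2 + 8x. This has degree ≥ 3, so divide by f(x) over F_17: x^3 + 13x^2 + 8x = (1)·(x^3 + 15x^2 + 5x + 6) + (15x^2 + 3x + 11). Hence a·b ≡ 15x^2 + 3x + 11 (mod f). (F_17[x]/(f) is a field with 17^3 = 4913 elements since f is irreducible of degree 3.)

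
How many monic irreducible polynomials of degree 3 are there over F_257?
There are 5658112 monic irreducible polynomials of degree 3 over F_257

Each element of F_{257^3} that lies in no proper subfield is a root of exactly one monic irreducible of degree 3 over F_257, and each such polynomial has 3 distinct roots in F_{257^3}. By Möbius inversion the count is N_257(3) = (1/3) Σ_{d|3} μ(3/d) · 257^d = (1/3)(μ(3)·257^1 + μ(1)·257^3) = 16974336/3 = 5658112.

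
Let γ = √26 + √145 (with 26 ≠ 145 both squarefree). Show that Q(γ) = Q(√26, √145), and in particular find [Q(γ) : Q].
[Q(γ) : Q] = 4 (equivalently, Q(γ) = Q(√26, √145))

Obviously Q(γ) ⊆ Q(√26, √145), and [Q(√26, √145):Q] = 4 (since 26, 145 are distinct squarefree integers > 1 with 3770 not a perfect square). To show equality we compute the minimal polynomial of γ. From γ = √26 + √145: γ^2 = 26 + 2√(3770) + 145 = 171 + 2√(3770), so γ^2 - 171 = 2√(3770); squaring, (γ^2 - 171)^2 = 4·3770, i.e. γ^4 - 342γ^2 + 29241 - 15080 = 0, i.e. γ^4 - 342γ^2 + 14161 = 0. So γ is a root of x^4 - 342x^2 + 14161. This polynomial is irreducible over Q: it has no rational root (each ±√26 ± √145 is irrational), and any factorization into two quadratics over Q would force √(3770) ∈ Q (pairing opposite roots) or √26, √145 ∈ Q (other pairings), all impossible. Hence [Q(γ):Q] = 4 = [Q(√26, √145):Q], so Q(γ) = Q(√26, √145).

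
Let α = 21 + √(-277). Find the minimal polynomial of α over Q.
m_α(x) = x^2 - 42x + 718

From α - 21 = √(-277), squaring gives (α - 21)^2 = -277, i.e. α^2 - 42α + 441 = -277, so α^2 - 42α + 718 = 0. The discriminant of x^2 - 42x + 718 is (-42)^2 - 4·(718) = 1764 - 2872 = -1108, and 4·(-277) is not a perfect square in Q since -277 is squarefree and ≠ 1. Hence x^2 - 42x + 718 is irreducible over Q and is the minimal polynomial of α.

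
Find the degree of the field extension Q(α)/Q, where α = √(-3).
[Q(α):Q] = 2

[Q(α):Q] equals the degree of the minimal polynomial of α. Here α^2 = -3 and x^2 + 3 is irreducible (d = -3 is squarefree, ≠ 1, hence not a square), so deg(m_α) = 2. Thus [Q(α):Q] = 2.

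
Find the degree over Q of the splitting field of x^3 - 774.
[K : Q] = 6

The roots of x^3 - 774 are ∛774, ω∛774, ω^2∛774 where ω = e^(2πi/3) is a primitive cube root of unity, so K = Q(∛774, ω). Now [Q(∛774):Q] = 3 (since 774 is not a perfect cube, x^3 - 774 is irreducible) and [Q(ω):Q] = 2. Both 2 and 3 divide [K:Q], and [K:Q] ≤ 3·2 = 6, so [K:Q] = 6. (Equivalently: Q(∛774) ⊂ R but ω ∉ R, so [K : Q(∛774)] = 2.)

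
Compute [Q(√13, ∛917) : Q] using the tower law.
[Q(√13, ∛917) : Q] = 6

Let L = Q(√13, ∛917). Since Q(√13) ⊂ L and [Q(√13):Q] = 2, the tower law gives 2 | [L:Q]. Likewise Q(∛917) ⊂ L with [Q(∛917):Q] = 3 (because 917 is not a perfect cube), so 3 | [L:Q]. As gcd(2,3) = 1, [L:Q] is divisible by 6. Conversely L is generated over Q by √13 and ∛917, so [L:Q] ≤ 2·3 = 6. Therefore [Q(√13, ∛917) : Q] = 6.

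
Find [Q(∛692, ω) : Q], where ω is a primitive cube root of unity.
[Q(∛692, ω) : Q] = 6

[Q(∛692):Q] = 3 (min poly x^3 - 692, irreducible since 692 is not a perfect cube). [Q(ω):Q] = 2 (min poly x^2 + x + 1). Since Q(∛692) ⊂ R and ω ∉ R, we have ω ∉ Q(∛692), so x^2 + x + 1 remains irreducible over Q(∛692) and [Q(∛692, ω) : Q(∛692)] = 2. By the tower law, [Q(∛692, ω) : Q] = 3 · 2 = 6. (In fact Q(∛692, ω) is the splitting field of x^3 - 692 over Q.)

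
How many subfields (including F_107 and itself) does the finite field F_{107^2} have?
F_{107^2} has 2 subfields

The subfields of F_{p^n} are exactly the fields F_{p^d} for d | n (each is the fixed field of the unique index-d subgroup of Gal(F_{p^n}/F_p) ≅ Z/nZ). The divisors of n = 2 are {1, 2}, giving 2 subfields: F_{107^1}, F_{107^2}.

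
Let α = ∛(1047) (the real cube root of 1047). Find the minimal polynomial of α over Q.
m_α(x) = x^3 - 1047

α satisfies α^3 = 1047, so x^3 - 1047 annihilates α. By the rational root test, a rational root p/q (in lowest terms) of x^3 - 1047 would satisfy p^3 = 1047 q^3, forcing q = 1 and p^3 = 1047; but 1047 is not a perfect cube, contradiction. A monic cubic over Q with no rational root is irreducible (any nontrivial factorization would include a linear factor). Hence x^3 - 1047 is the minimal polynomial of α, and in particular [Q(α):Q] = 3.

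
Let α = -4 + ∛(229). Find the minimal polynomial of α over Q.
m_α(x) = x^3 + 12x^2 + 48x - 165

Set β = α + 4 = ∛(229), so β^3 = 229. Then (α + 4)^3 - 229 = 0, i.e. α is a root of g(x) = (x + 4)^3 - 229 = x^3 + 12x^2 + 48x - 165. Since g(x) = h(x + 4) where h(x) = x^3 - 229, and h is irreducible over Q (because 229 is not a perfect cube, so h has no rational root, and a monic cubic with no rational root is irreducible), g is also irreducible (irreducibility is preserved under the substitution x → x + 4). Hence m_α(x) = x^3 + 12x^2 + 48x - 165.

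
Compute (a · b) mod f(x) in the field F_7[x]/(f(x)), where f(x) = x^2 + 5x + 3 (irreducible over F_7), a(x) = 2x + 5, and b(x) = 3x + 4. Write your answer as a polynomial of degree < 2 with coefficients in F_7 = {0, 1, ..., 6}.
a · b ≡ 2 (mod f(x))

Multiply in F_7[x]: a(x)·b(x) = (2x + 5)·(3x + 4) = 6x^2 + 2x + 6. This has degree ≥ 2, so divide by f(x) over F_7: 6x^2 + 2x + 6 = (6)·(x^2 + 5x + 3) + (2). Hence a·b ≡ 2 (mod f). (F_7[x]/(f) is a field with 7^2 = 49 elements since f is irreducible of degree 2.)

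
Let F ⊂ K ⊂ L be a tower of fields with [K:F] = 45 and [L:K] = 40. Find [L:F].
[L:F] = 1800

The tower law says that for any tower of field extensions F ⊂ K ⊂ L with finite degrees, [L:F] = [L:K] · [K:F]. Here this gives [L:F] = 40 · 45 = 1800.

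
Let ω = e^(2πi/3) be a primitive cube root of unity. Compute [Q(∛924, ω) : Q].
[Q(∛924, ω) : Q] = 6

[Q(∛924):Q] = 3 (min poly x^3 - 924, irreducible since 924 is not a perfect cube). [Q(ω):Q] = 2 (min poly x^2 + x + 1). Since Q(∛924) ⊂ R and ω ∉ R, we have ω ∉ Q(∛924), so x^2 + x + 1 remains irreducible over Q(∛924) and [Q(∛924, ω) : Q(∛924)] = 2. By the tower law, [Q(∛924, ω) : Q] = 3 · 2 = 6. (In fact Q(∛924, ω) is the splitting field of x^3 - 924 over Q.)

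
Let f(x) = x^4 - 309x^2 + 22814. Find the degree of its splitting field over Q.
[K : Q] = 4

Solving the quadratic in x^2: x^2 = (309 ± √(309^2 - 4·22814))/2 = (309 ± √4225)/2 = (309 ± 65)/2, giving x^2 = 122 or x^2 = 187. So f(x) = (x^2 - 122)(x^2 - 187) and the roots of f are ±√122, ±√187. Hence the splitting field is K = Q(√122, √187). Since 122 and 187 are distinct squarefree integers > 1, their product 22814 is not a perfect square, so √187 ∉ Q(√122). By the tower law [K:Q] = [Q(√122,√187):Q(√122)] · [Q(√122):Q] = 2 · 2 = 4.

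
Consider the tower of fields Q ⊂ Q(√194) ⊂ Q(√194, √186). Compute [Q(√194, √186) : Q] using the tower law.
[Q(√194, √186) : Q] = 4

[Q(√194):Q] = 2 (min poly x^2 - 194, irreducible since 194 is squarefree > 1). For the top step, suppose √186 ∈ Q(√194), say √186 = c + d√194 with c, d ∈ Q. Squaring: 186 = c^2 + 194d^2 + 2cd√194. Since √194 ∉ Q this forces 2cd = 0. If d = 0 then √186 = c ∈ Q, contradicting 186 squarefree > 1. If c = 0 then 186 = 194d^2, so 194·186 = (194d)^2 is a perfect square in Q — but 194·186 = 36084 is not a perfect square (since 194 and 186 are distinct squarefree integers). Contradiction. Hence √186 ∉ Q(√194), so x^2 - 186 stays irreducible over Q(√194) and [Q(√194, √186) : Q(√194)] = 2. By the tower law, [Q(√194, √186) : Q] = 2 · 2 = 4.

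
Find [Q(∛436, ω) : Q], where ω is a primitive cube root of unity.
[Q(∛436, ω) : Q] = 6

[Q(∛436):Q] = 3 (min poly x^3 - 436, irreducible since 436 is not a perfect cube). [Q(ω):Q] = 2 (min poly x^2 + x + 1). Since Q(∛436) ⊂ R and ω ∉ R, we have ω ∉ Q(∛436), so x^2 + x + 1 remains irreducible over Q(∛436) and [Q(∛436, ω) : Q(∛436)] = 2. By the tower law, [Q(∛436, ω) : Q] = 3 · 2 = 6. (In fact Q(∛436, ω) is the splitting field of x^3 - 436 over Q.)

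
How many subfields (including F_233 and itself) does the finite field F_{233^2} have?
F_{233^2} has 2 subfields

The subfields of F_{p^n} are exactly the fields F_{p^d} for d | n (each is the fixed field of the unique index-d subgroup of Gal(F_{p^n}/F_p) ≅ Z/nZ). The divisors of n = 2 are {1, 2}, giving 2 subfields: F_{233^1}, F_{233^2}.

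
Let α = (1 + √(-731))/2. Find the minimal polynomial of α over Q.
m_α(x) = x^2 - x + 183

From 2α - 1 = √(-731), squaring gives (2α - 1)^2 = -731, i.e. 4α^2 - 4α + 1 = -731, so α^2 - α + (1 + 731)/4 = 0. Since -731 ≡ 1 (mod 4), (1 + 731)/4 = 183 ∈ Z. The polynomial x^2 - x + 183 has discriminant 1 - 4·(183) = -731, which is not a perfect square in Q (d = -731 is squarefree and ≠ 1), so x^2 - x + 183 is irreducible over Q. It is the minimal polynomial of α.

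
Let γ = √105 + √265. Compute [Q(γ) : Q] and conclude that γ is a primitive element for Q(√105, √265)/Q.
[Q(γ) : Q] = 4 (equivalently, Q(γ) = Q(√105, √265))

Obviously Q(γ) ⊆ Q(√105, √265), and [Q(√105, √265):Q] = 4 (since 105, 265 are distinct squarefree integers > 1 with 27825 not a perfect square). To show equality we compute the minimal polynomial of γ. From γ = √105 + √265: γ^2 = 105 + 2√(27825) + 265 = 370 + 2√(27825), so γ^2 - 370 = 2√(27825); squaring, (γ^2 - 370)^2 = 4·27825, i.e. γ^4 - 740γ^2 + 136900 - 111300 = 0, i.e. γ^4 - 740γ^2 + 25600 = 0. So γ is a root of x^4 - 740x^2 + 25600. This polynomial is irreducible over Q: it has no rational root (each ±√105 ± √265 is irrational), and any factorization into two quadratics over Q would force √(27825) ∈ Q (pairing opposite roots) or √105, √265 ∈ Q (other pairings), all impossible. Hence [Q(γ):Q] = 4 = [Q(√105, √265):Q], so Q(γ) = Q(√105, √265).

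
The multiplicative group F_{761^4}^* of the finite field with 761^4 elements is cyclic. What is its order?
|F_{761^4}^*| = 335381132640

F_{761^4} has 761^4 = 335381132641 elements; its multiplicative group consists of all nonzero elements, so |F_{761^4}^*| = 335381132641 - 1 = 335381132640. (It is cyclic since any finite subgroup of the multiplicative group of a field is cyclic.)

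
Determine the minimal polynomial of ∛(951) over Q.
m_α(x) = x^3 - 951

α satisfies α^3 = 951, so x^3 - 951 annihilates α. By the rational root test, a rational root p/q (in lowest terms) of x^3 - 951 would satisfy p^3 = 951 q^3, forcing q = 1 and p^3 = 951; but 951 is not a perfect cube, contradiction. A monic cubic over Q with no rational root is irreducible (any nontrivial factorization would include a linear factor). Hence x^3 - 951 is the minimal polynomial of α, and in particular [Q(α):Q] = 3.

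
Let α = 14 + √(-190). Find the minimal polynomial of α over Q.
m_α(x) = x^2 - 28x + 386

From α - 14 = √(-190), squaring gives (α - 14)^2 = -190, i.e. α^2 - 28α + 196 = -190, so α^2 - 28α + 386 = 0. The discriminant of x^2 - 28x + 386 is (-28)^2 - 4·(386) = 784 - 1544 = -760, and 4·(-190) is not a perfect square in Q since -190 is squarefree and ≠ 1. Hence x^2 - 28x + 386 is irreducible over Q and is the minimal polynomial of α.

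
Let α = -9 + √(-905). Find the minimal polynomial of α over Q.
m_α(x) = x^2 + 18x + 986

From α + 9 = √(-905), squaring gives (α + 9)^2 = -905, i.e. α^2 + 18α + 81 = -905, so α^2 + 18α + 986 = 0. The discriminant of x^2 + 18x + 986 is (18)^2 - 4·(986) = 324 - 3944 = -3620, and 4·(-905) is not a perfect square in Q since -905 is squarefree and ≠ 1. Hence x^2 + 18x + 986 is irreducible over Q and is the minimal polynomial of α.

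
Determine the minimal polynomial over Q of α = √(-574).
m_α(x) = x^2 + 574

α satisfies α^2 + 574 = 0, so x^2 + 574 annihilates α. Since d = -574 is squarefree and ≠ 1, it is not a perfect square in Q, so x^2 + 574 has no rational root and is therefore irreducible over Q (a degree-2 polynomial over a field is irreducible iff it has no root). Hence m_α(x) = x^2 + 574.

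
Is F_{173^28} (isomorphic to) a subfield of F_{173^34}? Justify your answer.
No: F_{173^28} is not a subfield of F_{173^34}

F_{p^m} embeds in F_{p^n} iff m | n. Here 28 ∤ 34 (since 34 = 1·28 + 6 with remainder 6 ≠ 0), so F_{173^28} is not a subfield of F_{173^34}. Equivalently: if it were, the tower law would give 28 = [F_{173^28}:F_173] dividing [F_{173^34}:F_173] = 34, contradiction.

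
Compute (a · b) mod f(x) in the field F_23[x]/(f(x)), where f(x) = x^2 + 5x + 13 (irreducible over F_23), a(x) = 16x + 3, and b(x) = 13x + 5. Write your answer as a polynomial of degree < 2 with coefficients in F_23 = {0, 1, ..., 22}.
a · b ≡ 22x + 2 (mod f(x))

Multiply in F_23[x]: a(x)·b(x) = (16x + 3)·(13x + 5) = x^2 + 4x + 15. This has degree ≥ 2, so divide by f(x) over F_23: x^2 + 4x + 15 = (1)·(x^2 + 5x + 13) + (22x + 2). Hence a·b ≡ 22x + 2 (mod f). (F_23[x]/(f) is a field with 23^2 = 529 elements since f is irreducible of degree 2.)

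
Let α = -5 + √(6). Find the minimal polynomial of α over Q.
m_α(x) = x^2 + 10x + 19

From α + 5 = √(6), squaring gives (α + 5)^2 = 6, i.e. α^2 + 10α + 25 = 6, so α^2 + 10α + 19 = 0. The discriminant of x^2 + 10x + 19 is (10)^2 - 4·(19) = 100 - 76 = 24, and 4·(6) is not a perfect square in Q since 6 is squarefree and ≠ 1. Hence x^2 + 10x + 19 is irreducible over Q and is the minimal polynomial of α.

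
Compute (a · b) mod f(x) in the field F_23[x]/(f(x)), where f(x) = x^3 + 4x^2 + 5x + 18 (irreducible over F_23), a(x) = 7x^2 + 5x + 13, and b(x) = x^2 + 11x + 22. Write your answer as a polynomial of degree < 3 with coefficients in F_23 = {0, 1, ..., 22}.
a · b ≡ 17x^2 + 18x + 4 (mod f(x))

Multiply in F_23[x]: a(x)·b(x) = (7x^2 + 5x + 13)·(x^2 + 11x + 22) = 7x^4 + 13x^3 + 15x^2 + 10. This has degree ≥ 3, so divide by f(x) over F_23: 7x^4 + 13x^3 + 15x^2 + 10 = (7x + 8)·(x^3 + 4x^2 + 5x + 18) + (17x^2 + 18x + 4). Hence a·b ≡ 17x^2 + 18x + 4 (mod f). (F_23[x]/(f) is a field with 23^3 = 12167 elements since f is irreducible of degree 3.)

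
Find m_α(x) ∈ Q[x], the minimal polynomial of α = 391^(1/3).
m_α(x) = x^3 - 391

α satisfies α^3 = 391, so x^3 - 391 annihilates α. By the rational root test, a rational root p/q (in lowest terms) of x^3 - 391 would satisfy p^3 = 391 q^3, forcing q = 1 and p^3 = 391; but 391 is not a perfect cube, contradiction. A monic cubic over Q with no rational root is irreducible (any nontrivial factorization would include a linear factor). Hence x^3 - 391 is the minimal polynomial of α, and in particular [Q(α):Q] = 3.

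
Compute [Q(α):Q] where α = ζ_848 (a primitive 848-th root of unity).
[Q(α):Q] = 416

The minimal polynomial of ζ_848 over Q is the 848-th cyclotomic polynomial Φ_848(x), which is irreducible over Q and has degree φ(848) = 416. Hence [Q(α):Q] = φ(848) = 416.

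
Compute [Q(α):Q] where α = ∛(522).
[Q(α):Q] = 3

The minimal polynomial of α is x^3 - 522, irreducible over Q since 522 is not a perfect cube (so x^3 - 522 has no rational root). Hence [Q(α):Q] = deg(m_α) = 3.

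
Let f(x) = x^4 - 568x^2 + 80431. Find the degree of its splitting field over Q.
[K : Q] = 4

Solving the quadratic in x^2: x^2 = (568 ± √(568^2 - 4·80431))/2 = (568 ± √900)/2 = (568 ± 30)/2, giving x^2 = 299 or x^2 = 269. So f(x) = (x^2 - 299)(x^2 - 269) and the roots of f are ±√299, ±√269. Hence the splitting field is K = Q(√299, √269). Since 299 and 269 are distinct squarefree integers > 1, their product 80431 is not a perfect square, so √269 ∉ Q(√299). By the tower law [K:Q] = [Q(√299,√269):Q(√299)] · [Q(√299):Q] = 2 · 2 = 4.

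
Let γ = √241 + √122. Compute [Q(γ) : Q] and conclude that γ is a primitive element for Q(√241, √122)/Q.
[Q(γ) : Q] = 4 (equivalently, Q(γ) = Q(√241, √122))

Obviously Q(γ) ⊆ Q(√241, √122), and [Q(√241, √122):Q] = 4 (since 241, 122 are distinct squarefree integers > 1 with 29402 not a perfect square). To show equality we compute the minimal polynomial of γ. From γ = √241 + √122: γ^2 = 241 + 2√(29402) + 122 = 363 + 2√(29402), so γ^2 - 363 = 2√(29402); squaring, (γ^2 - 363)^2 = 4·29402, i.e. γ^4 - 726γ^2 + 131769 - 117608 = 0, i.e. γ^4 - 726γ^2 + 14161 = 0. So γ is a root of x^4 - 726x^2 + 14161. This polynomial is irreducible over Q: it has no rational root (each ±√241 ± √122 is irrational), and any factorization into two quadratics over Q would force √(29402) ∈ Q (pairing opposite roots) or √241, √122 ∈ Q (other pairings), all impossible. Hence [Q(γ):Q] = 4 = [Q(√241, √122):Q], so Q(γ) = Q(√241, √122).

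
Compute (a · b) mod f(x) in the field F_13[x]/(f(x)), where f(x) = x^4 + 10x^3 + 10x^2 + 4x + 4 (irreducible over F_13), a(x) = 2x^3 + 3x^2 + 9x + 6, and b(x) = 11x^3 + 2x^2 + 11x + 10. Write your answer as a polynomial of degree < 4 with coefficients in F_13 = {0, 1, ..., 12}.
a · b ≡ 5x^3 + 3x^2 + 11x + 2 (mod f(x))

Multiply in F_13[x]: a(x)·b(x) = (2x^3 + 3x^2 + 9x + 6)·(11x^3 + 2x^2 + 11x + 10) = 9x^6 + 11x^5 + 10x^4 + 7x^3 + 11x^2 + 8. This has degree ≥ 4, so divide by f(x) over F_13: 9x^6 + 11x^5 + 10x^4 + 7x^3 + 11x^2 + 8 = (9x^2 + 12x + 8)·(x^4 + 10x^3 + 10x^2 + 4x + 4) + (5x^3 + 3x^2 + 11x + 2). Hence a·b ≡ 5x^3 + 3x^2 + 11x + 2 (mod f). (F_13[x]/(f) is a field with 13^4 = 28561 elements since f is irreducible of degree 4.)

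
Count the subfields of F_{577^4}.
F_{577^4} has 3 subfields

The subfields of F_{p^n} are exactly the fields F_{p^d} for d | n (each is the fixed field of the unique index-d subgroup of Gal(F_{p^n}/F_p) ≅ Z/nZ). The divisors of n = 4 are {1, 2, 4}, giving 3 subfields: F_{577^1}, F_{577^2}, F_{577^4}.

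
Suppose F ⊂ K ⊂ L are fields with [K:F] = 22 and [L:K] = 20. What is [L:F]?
[L:F] = 440

The tower law says that for any tower of field extensions F ⊂ K ⊂ L with finite degrees, [L:F] = [L:K] · [K:F]. Here this gives [L:F] = 20 · 22 = 440.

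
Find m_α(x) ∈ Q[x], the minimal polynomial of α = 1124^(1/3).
m_α(x) = x^3 - 1124

α satisfies α^3 = 1124, so x^3 - 1124 annihilates α. By the rational root test, a rational root p/q (in lowest terms) of x^3 - 1124 would satisfy p^3 = 1124 q^3, forcing q = 1 and p^3 = 1124; but 1124 is not a perfect cube, contradiction. A monic cubic over Q with no rational root is irreducible (any nontrivial factorization would include a linear factor). Hence x^3 - 1124 is the minimal polynomial of α, and in particular [Q(α):Q] = 3.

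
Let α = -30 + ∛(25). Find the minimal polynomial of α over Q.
m_α(x) = x^3 + 90x^2 + 2700x + 26975

Set β = α + 30 = ∛(25), so β^3 = 25. Then (α + 30)^3 - 25 = 0, i.e. α is a root of g(x) = (x + 30)^3 - 25 = x^3 + 90x^2 + 2700x + 26975. Since g(x) = h(x + 30) where h(x) = x^3 - 25, and h is irreducible over Q (because 25 is not a perfect cube, so h has no rational root, and a monic cubic with no rational root is irreducible), g is also irreducible (irreducibility is preserved under the substitution x → x + 30). Hence m_α(x) = x^3 + 90x^2 + 2700x + 26975.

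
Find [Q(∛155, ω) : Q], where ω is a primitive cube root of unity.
[Q(∛155, ω) : Q] = 6

[Q(∛155):Q] = 3 (min poly x^3 - 155, irreducible since 155 is not a perfect cube). [Q(ω):Q] = 2 (min poly x^2 + x + 1). Since Q(∛155) ⊂ R and ω ∉ R, we have ω ∉ Q(∛155), so x^2 + x + 1 remains irreducible over Q(∛155) and [Q(∛155, ω) : Q(∛155)] = 2. By the tower law, [Q(∛155, ω) : Q] = 3 · 2 = 6. (In fact Q(∛155, ω) is the splitting field of x^3 - 155 over Q.)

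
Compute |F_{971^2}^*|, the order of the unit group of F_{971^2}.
|F_{971^2}^*| = 942840

F_{971^2} has 971^2 = 942841 elements; its multiplicative group consists of all nonzero elements, so |F_{971^2}^*| = 942841 - 1 = 942840. (It is cyclic since any finite subgroup of the multiplicative group of a field is cyclic.)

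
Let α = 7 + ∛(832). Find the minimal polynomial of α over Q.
m_α(x) = x^3 - 21x^2 + 147x - 1175

Set β = α - 7 = ∛(832), so β^3 = 832. Then (α - 7)^3 - 832 = 0, i.e. α is a root of g(x) = (x - 7)^3 - 832 = x^3 - 21x^2 + 147x - 1175. Since g(x) = h(x - 7) where h(x) = x^3 - 832, and h is irreducible over Q (because 832 is not a perfect cube, so h has no rational root, and a monic cubic with no rational root is irreducible), g is also irreducible (irreducibility is preserved under the substitution x → x - 7). Hence m_α(x) = x^3 - 21x^2 + 147x - 1175.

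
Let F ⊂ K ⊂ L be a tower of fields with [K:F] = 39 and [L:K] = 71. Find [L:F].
[L:F] = 2769

The tower law says that for any tower of field extensions F ⊂ K ⊂ L with finite degrees, [L:F] = [L:K] · [K:F]. Here this gives [L:F] = 71 · 39 = 2769.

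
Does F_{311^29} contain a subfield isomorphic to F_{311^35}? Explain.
No: F_{311^35} is not a subfield of F_{311^29}

F_{p^m} embeds in F_{p^n} iff m | n. Here 35 ∤ 29 (since 29 = 0·35 + 29 with remainder 29 ≠ 0), so F_{311^35} is not a subfield of F_{311^29}. Equivalently: if it were, the tower law would give 35 = [F_{311^35}:F_311] dividing [F_{311^29}:F_311] = 29, contradiction.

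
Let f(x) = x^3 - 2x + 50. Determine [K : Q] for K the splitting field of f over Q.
[K : Q] = 6

By the rational root test, any rational root of the monic integer polynomial f(x) = x^3 - 2x + 50 must be an integer dividing the constant term 50, i.e. one of ±{1, 2, 5, 10, 25, 50}. Evaluating: f(1) = 49, f(-1) = 51, f(2) = 54, f(-2) = 46, f(5) = 165, f(-5) = -65, f(10) = 1030, f(-10) = -930, f(25) = 15625, f(-25) = -15525, f(50) = 124950, f(-50) = -124850; none is 0, so f has no rational root and is therefore irreducible over Q (a cubic with no linear factor over a field is irreducible). For an irreducible cubic, the Galois group is A_3 or S_3 according as the discriminant disc(f) = -4a^3 - 27b^2 = -4·(-2)^3 - 27·(50)^2 = -67468 is or is not a square in Q. Here disc(f) = -67468 is not a perfect square in Q, so the Galois group of f over Q is not contained in A_3 and must be all of S_3. The splitting field has degree |S_3| = 6 over Q, so [K : Q] = 6.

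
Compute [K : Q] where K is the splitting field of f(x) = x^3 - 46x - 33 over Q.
[K : Q] = 6

By the rational root test, any rational root of the monic integer polynomial f(x) = x^3 - 46x - 33 must be an integer dividing the constant term -33, i.e. one of ±{1, 3, 11, 33}. Evaluating: f(1) = -78, f(-1) = 12, f(3) = -144, f(-3) = 78, f(11) = 792, f(-11) = -858, f(33) = 34386, f(-33) = -34452; none is 0, so f has no rational root and is therefore irreducible over Q (a cubic with no linear factor over a field is irreducible). For an irreducible cubic, the Galois group is A_3 or S_3 according as the discriminant disc(f) = -4a^3 - 27b^2 = -4·(-46)^3 - 27·(-33)^2 = 359941 is or is not a square in Q. Here disc(f) = 359941 is not a perfect square in Q, so the Galois group of f over Q is not contained in A_3 and must be all of S_3. The splitting field has degree |S_3| = 6 over Q, so [K : Q] = 6.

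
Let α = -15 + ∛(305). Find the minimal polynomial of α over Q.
m_α(x) = x^3 + 45x^2 + 675x + 3070

Set β = α + 15 = ∛(305), so β^3 = 305. Then (α + 15)^3 - 305 = 0, i.e. α is a root of g(x) = (x + 15)^3 - 305 = x^3 + 45x^2 + 675x + 3070. Since g(x) = h(x + 15) where h(x) = x^3 - 305, and h is irreducible over Q (because 305 is not a perfect cube, so h has no rational root, and a monic cubic with no rational root is irreducible), g is also irreducible (irreducibility is preserved under the substitution x → x + 15). Hence m_α(x) = x^3 + 45x^2 + 675x + 3070.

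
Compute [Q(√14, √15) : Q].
[Q(√14, √15) : Q] = 4

[Q(√14):Q] = 2 (min poly x^2 - 14, irreducible since 14 is squarefree > 1). For the top step, suppose √15 ∈ Q(√14), say √15 = c + d√14 with c, d ∈ Q. Squaring: 15 = c^2 + 14d^2 + 2cd√14. Since √14 ∉ Q this forces 2cd = 0. If d = 0 then √15 = c ∈ Q, contradicting 15 squarefree > 1. If c = 0 then 15 = 14d^2, so 14·15 = (14d)^2 is a perfect square in Q — but 14·15 = 210 is not a perfect square (since 14 and 15 are distinct squarefree integers). Contradiction. Hence √15 ∉ Q(√14), so x^2 - 15 stays irreducible over Q(√14) and [Q(√14, √15) : Q(√14)] = 2. By the tower law, [Q(√14, √15) : Q] = 2 · 2 = 4.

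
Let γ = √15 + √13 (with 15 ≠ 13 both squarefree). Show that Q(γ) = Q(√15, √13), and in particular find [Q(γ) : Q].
[Q(γ) : Q] = 4 (equivalently, Q(γ) = Q(√15, √13))

Obviously Q(γ) ⊆ Q(√15, √13), and [Q(√15, √13):Q] = 4 (since 15, 13 are distinct squarefree integers > 1 with 195 not a perfect square). To show equality we compute the minimal polynomial of γ. From γ = √15 + √13: γ^2 = 15 + 2√(195) + 13 = 28 + 2√(195), so γ^2 - 28 = 2√(195); squaring, (γ^2 - 28)^2 = 4·195, i.e. γ^4 - 56γ^2 + 784 - 780 = 0, i.e. γ^4 - 56γ^2 + 4 = 0. So γ is a root of x^4 - 56x^2 + 4. This polynomial is irreducible over Q: it has no rational root (each ±√15 ± √13 is irrational), and any factorization into two quadratics over Q would force √(195) ∈ Q (pairing opposite roots) or √15, √13 ∈ Q (other pairings), all impossible. Hence [Q(γ):Q] = 4 = [Q(√15, √13):Q], so Q(γ) = Q(√15, √13).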